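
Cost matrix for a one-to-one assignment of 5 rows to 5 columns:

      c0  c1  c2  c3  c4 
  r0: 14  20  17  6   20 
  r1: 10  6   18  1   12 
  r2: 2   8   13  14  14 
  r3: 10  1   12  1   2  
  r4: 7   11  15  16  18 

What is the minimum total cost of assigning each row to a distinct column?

optimal assignment: row0→col3 (cost 6), row1→col1 (cost 6), row2→col0 (cost 2), row3→col4 (cost 2), row4→col2 (cost 15)
total = 6 + 6 + 2 + 2 + 15 = 31

Minimum assignment cost: 31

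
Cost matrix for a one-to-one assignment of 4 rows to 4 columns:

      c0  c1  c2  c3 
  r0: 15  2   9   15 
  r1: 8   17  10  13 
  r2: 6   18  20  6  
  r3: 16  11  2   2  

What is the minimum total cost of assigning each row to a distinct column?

Minimum assignment cost: 18

optimal assignment: row0→col1 (cost 2), row1→col0 (cost 8), row2→col3 (cost 6), row3→col2 (cost 2)
total = 2 + 8 + 6 + 2 = 18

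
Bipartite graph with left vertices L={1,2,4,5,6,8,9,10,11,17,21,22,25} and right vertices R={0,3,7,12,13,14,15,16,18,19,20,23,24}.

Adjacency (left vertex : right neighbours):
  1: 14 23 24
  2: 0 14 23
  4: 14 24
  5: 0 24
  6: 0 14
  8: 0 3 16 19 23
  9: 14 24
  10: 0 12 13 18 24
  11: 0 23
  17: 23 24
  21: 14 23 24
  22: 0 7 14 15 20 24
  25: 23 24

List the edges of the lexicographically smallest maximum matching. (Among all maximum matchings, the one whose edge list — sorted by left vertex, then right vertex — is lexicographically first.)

|M| = 7 (so the lex-smallest maximum matching has 7 edges)
process left vertices in ascending order; for each, take the smallest-labelled available neighbour that still permits 7 edges overall, or leave it unmatched if none does
lex-smallest matching: {1-14, 2-0, 4-24, 8-3, 10-12, 11-23, 22-7}

Lex-smallest maximum matching: {(1,14), (2,0), (4,24), (8,3), (10,12), (11,23), (22,7)}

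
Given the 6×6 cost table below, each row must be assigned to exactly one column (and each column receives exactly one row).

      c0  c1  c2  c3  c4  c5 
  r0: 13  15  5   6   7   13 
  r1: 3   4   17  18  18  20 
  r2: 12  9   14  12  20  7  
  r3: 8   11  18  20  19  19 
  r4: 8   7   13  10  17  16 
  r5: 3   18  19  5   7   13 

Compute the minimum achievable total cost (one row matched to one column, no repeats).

optimal assignment: row0→col2 (cost 5), row1→col1 (cost 4), row2→col5 (cost 7), row3→col0 (cost 8), row4→col3 (cost 10), row5→col4 (cost 7)
total = 5 + 4 + 7 + 8 + 10 + 7 = 41

Minimum assignment cost: 41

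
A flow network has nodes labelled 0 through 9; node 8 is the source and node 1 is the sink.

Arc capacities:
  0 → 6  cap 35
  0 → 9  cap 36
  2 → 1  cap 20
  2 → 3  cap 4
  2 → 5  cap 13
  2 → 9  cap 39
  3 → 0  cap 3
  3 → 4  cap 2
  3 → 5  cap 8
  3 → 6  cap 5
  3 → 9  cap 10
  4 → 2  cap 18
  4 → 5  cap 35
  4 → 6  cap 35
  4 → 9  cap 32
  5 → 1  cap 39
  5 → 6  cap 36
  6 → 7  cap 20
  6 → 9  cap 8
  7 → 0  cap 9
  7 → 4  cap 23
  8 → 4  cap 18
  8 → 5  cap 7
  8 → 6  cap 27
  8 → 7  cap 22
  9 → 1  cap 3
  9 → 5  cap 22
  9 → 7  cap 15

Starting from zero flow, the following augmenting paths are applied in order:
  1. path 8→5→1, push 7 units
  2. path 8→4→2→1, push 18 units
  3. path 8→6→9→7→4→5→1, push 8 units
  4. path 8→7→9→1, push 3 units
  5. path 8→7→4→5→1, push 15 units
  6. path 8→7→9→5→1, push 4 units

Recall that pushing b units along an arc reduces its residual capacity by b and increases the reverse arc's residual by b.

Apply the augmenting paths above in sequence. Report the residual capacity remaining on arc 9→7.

Residual capacity of (9,7): 14

after path 1 (8→5→1, push 7): res(9,7)=15
after path 2 (8→4→2→1, push 18): res(9,7)=15
after path 3 (8→6→9→7→4→5→1, push 8): res(9,7)=7
after path 4 (8→7→9→1, push 3): res(9,7)=10
after path 5 (8→7→4→5→1, push 15): res(9,7)=10
after path 6 (8→7→9→5→1, push 4): res(9,7)=14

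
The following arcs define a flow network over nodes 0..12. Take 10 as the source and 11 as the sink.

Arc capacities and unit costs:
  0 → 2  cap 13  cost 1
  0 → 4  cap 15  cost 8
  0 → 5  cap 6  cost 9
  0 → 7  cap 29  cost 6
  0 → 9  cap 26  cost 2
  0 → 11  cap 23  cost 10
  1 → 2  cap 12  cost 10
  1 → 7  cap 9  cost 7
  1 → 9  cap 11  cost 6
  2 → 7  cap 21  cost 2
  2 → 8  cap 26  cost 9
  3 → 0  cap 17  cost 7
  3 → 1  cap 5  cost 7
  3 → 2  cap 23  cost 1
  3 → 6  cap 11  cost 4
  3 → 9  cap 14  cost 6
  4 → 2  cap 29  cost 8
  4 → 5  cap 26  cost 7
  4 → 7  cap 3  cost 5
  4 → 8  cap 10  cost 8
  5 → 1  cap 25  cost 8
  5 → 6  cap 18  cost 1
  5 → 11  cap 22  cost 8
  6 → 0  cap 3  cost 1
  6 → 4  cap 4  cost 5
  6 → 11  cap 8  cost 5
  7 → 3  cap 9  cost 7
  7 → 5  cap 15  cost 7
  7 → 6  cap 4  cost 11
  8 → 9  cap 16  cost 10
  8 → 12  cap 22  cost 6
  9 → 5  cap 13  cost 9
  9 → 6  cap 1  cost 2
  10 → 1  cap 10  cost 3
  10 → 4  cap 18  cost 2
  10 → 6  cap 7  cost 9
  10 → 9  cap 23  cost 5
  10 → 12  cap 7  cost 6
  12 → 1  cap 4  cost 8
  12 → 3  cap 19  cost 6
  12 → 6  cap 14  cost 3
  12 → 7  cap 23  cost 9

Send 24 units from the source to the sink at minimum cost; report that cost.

Minimum cost for 24 units: 382

shortest-cost path #1: 10→9→6→11 push 1 @ unit cost 12 (adds 12)
shortest-cost path #2: 10→6→11 push 7 @ unit cost 14 (adds 98)
shortest-cost path #3: 10→4→5→11 push 16 @ unit cost 17 (adds 272)
total cost = 382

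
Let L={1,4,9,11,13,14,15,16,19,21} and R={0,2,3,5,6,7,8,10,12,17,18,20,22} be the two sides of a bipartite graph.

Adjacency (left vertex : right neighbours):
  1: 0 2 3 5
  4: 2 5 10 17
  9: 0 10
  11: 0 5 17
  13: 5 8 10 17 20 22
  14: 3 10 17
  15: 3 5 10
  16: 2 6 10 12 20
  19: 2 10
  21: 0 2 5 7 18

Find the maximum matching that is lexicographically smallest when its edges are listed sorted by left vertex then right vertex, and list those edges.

|M| = 9 (so the lex-smallest maximum matching has 9 edges)
process left vertices in ascending order; for each, take the smallest-labelled available neighbour that still permits 9 edges overall, or leave it unmatched if none does
lex-smallest matching: {1-0, 4-2, 9-10, 11-5, 13-8, 14-17, 15-3, 16-6, 21-7}

Lex-smallest maximum matching: {(1,0), (4,2), (9,10), (11,5), (13,8), (14,17), (15,3), (16,6), (21,7)}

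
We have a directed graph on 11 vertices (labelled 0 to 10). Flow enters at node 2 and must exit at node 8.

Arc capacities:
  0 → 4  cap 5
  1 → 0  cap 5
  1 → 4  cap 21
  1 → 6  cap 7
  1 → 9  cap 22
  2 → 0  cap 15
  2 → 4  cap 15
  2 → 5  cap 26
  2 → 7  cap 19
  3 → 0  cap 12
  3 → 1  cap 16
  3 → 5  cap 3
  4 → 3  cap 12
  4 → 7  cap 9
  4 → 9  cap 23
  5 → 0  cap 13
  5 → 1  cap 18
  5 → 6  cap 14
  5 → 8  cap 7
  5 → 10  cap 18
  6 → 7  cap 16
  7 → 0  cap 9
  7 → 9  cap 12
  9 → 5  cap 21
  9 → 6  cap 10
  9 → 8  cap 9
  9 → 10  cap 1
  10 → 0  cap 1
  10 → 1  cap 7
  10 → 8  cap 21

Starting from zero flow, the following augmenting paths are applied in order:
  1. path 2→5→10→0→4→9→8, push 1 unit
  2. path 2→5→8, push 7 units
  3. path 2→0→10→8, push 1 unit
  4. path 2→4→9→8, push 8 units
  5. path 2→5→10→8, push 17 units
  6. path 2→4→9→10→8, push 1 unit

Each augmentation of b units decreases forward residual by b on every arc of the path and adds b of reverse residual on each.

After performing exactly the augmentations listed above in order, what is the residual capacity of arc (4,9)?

Residual capacity of (4,9): 13

after path 1 (2→5→10→0→4→9→8, push 1): res(4,9)=22
after path 2 (2→5→8, push 7): res(4,9)=22
after path 3 (2→0→10→8, push 1): res(4,9)=22
after path 4 (2→4→9→8, push 8): res(4,9)=14
after path 5 (2→5→10→8, push 17): res(4,9)=14
after path 6 (2→4→9→10→8, push 1): res(4,9)=13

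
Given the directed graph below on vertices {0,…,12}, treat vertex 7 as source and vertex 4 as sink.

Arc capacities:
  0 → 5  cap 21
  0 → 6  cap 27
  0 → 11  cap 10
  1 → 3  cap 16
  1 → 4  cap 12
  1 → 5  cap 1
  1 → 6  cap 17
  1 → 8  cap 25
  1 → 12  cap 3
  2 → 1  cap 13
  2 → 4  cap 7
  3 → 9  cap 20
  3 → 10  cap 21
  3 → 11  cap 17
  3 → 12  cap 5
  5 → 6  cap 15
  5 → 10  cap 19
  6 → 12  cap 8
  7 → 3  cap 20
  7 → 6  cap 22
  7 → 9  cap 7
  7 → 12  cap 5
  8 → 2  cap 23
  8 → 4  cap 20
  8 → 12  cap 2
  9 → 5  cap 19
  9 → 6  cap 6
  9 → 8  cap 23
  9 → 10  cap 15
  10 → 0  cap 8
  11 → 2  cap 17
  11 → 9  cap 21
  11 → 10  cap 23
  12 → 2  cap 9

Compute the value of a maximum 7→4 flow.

Maximum flow value: 36

augment #1: 7→9→8→4 bottleneck 7, total now 7
augment #2: 7→12→2→4 bottleneck 5, total now 12
augment #3: 7→3→9→8→4 bottleneck 13, total now 25
augment #4: 7→3→11→2→4 bottleneck 2, total now 27
augment #5: 7→3→11→2→1→4 bottleneck 5, total now 32
augment #6: 7→6→12→2→1→4 bottleneck 4, total now 36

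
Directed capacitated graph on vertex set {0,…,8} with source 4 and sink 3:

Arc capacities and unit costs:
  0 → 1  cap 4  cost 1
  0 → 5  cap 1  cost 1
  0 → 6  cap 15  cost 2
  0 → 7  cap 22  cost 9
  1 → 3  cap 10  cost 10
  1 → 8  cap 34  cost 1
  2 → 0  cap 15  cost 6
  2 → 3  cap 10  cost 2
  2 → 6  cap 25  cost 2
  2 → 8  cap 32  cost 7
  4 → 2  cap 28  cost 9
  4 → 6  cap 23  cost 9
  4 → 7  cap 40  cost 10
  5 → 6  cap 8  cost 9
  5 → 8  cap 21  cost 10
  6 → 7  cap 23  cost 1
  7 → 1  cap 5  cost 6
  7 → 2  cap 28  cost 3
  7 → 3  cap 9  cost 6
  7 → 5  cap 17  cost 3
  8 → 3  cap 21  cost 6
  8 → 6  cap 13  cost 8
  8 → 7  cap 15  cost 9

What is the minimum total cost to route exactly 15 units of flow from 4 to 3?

shortest-cost path #1: 4→2→3 push 10 @ unit cost 11 (adds 110)
shortest-cost path #2: 4→7→3 push 5 @ unit cost 16 (adds 80)
total cost = 190

Minimum cost for 15 units: 190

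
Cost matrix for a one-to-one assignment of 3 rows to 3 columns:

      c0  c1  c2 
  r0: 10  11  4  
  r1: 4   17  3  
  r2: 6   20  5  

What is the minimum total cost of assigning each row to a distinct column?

one of 2 optimal assignments: row0→col1 (cost 11), row1→col0 (cost 4), row2→col2 (cost 5)
total = 11 + 4 + 5 = 20

Minimum assignment cost: 20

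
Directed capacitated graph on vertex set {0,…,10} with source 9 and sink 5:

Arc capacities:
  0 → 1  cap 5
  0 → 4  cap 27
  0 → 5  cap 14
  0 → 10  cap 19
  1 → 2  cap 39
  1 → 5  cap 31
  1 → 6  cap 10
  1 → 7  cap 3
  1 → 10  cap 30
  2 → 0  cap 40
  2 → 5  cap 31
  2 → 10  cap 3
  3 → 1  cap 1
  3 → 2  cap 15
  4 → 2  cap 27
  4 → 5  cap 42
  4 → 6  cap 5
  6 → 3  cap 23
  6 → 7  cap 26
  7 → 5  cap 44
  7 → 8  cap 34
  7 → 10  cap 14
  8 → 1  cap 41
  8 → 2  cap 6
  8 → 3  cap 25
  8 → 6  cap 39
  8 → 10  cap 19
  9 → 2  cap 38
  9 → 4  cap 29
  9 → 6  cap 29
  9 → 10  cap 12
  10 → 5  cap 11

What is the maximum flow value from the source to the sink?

Maximum flow value: 107

augment #1: 9→2→5 bottleneck 31, total now 31
augment #2: 9→4→5 bottleneck 29, total now 60
augment #3: 9→10→5 bottleneck 11, total now 71
augment #4: 9→2→0→5 bottleneck 7, total now 78
augment #5: 9→6→7→5 bottleneck 26, total now 104
augment #6: 9→6→3→1→5 bottleneck 1, total now 105
augment #7: 9→6→3→2→0→5 bottleneck 2, total now 107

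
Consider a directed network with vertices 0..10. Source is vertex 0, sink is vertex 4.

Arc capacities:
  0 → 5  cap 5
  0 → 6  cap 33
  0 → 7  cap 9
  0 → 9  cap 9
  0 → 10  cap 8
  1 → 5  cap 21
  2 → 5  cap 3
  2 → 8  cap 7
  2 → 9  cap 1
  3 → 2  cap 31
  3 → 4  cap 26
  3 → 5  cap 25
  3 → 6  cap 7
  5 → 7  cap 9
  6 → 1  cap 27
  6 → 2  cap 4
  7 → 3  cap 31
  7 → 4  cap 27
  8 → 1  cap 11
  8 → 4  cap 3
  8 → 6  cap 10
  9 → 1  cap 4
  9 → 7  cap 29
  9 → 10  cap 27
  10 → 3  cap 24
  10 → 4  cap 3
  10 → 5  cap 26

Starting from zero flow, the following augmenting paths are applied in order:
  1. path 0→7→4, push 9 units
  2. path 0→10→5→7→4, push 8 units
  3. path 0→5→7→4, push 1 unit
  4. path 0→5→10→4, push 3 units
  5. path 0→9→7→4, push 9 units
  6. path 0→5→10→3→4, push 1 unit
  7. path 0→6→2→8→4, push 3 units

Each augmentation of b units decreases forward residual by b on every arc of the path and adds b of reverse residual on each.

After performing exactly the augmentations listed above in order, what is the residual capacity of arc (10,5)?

after path 1 (0→7→4, push 9): res(10,5)=26
after path 2 (0→10→5→7→4, push 8): res(10,5)=18
after path 3 (0→5→7→4, push 1): res(10,5)=18
after path 4 (0→5→10→4, push 3): res(10,5)=21
after path 5 (0→9→7→4, push 9): res(10,5)=21
after path 6 (0→5→10→3→4, push 1): res(10,5)=22
after path 7 (0→6→2→8→4, push 3): res(10,5)=22

Residual capacity of (10,5): 22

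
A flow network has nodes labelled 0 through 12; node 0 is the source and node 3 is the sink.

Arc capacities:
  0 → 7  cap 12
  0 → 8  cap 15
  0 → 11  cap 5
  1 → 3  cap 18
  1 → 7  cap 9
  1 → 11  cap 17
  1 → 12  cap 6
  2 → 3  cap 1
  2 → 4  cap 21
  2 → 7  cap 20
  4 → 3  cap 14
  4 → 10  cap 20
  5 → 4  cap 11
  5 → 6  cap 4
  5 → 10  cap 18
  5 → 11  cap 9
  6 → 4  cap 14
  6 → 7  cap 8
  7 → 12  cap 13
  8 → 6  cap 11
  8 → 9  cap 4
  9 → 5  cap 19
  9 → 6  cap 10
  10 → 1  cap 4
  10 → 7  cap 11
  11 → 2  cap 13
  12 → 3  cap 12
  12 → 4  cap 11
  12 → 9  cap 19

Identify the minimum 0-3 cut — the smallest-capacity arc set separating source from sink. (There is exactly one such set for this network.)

Min-cut arcs: {(2,3), (4,3), (10,1), (12,3)} (total capacity 31)

augment #1: 0→7→12→3 push 12
augment #2: 0→11→2→3 push 1
augment #3: 0→8→6→4→3 push 11
augment #4: 0→11→2→4→3 push 3
augment #5: 0→8→9→5→10→1→3 push 4
max flow = 31; residual-reachable set from 0 gives S-side
cut edges (S→T): {(2,3), (4,3), (10,1), (12,3)} total cap 31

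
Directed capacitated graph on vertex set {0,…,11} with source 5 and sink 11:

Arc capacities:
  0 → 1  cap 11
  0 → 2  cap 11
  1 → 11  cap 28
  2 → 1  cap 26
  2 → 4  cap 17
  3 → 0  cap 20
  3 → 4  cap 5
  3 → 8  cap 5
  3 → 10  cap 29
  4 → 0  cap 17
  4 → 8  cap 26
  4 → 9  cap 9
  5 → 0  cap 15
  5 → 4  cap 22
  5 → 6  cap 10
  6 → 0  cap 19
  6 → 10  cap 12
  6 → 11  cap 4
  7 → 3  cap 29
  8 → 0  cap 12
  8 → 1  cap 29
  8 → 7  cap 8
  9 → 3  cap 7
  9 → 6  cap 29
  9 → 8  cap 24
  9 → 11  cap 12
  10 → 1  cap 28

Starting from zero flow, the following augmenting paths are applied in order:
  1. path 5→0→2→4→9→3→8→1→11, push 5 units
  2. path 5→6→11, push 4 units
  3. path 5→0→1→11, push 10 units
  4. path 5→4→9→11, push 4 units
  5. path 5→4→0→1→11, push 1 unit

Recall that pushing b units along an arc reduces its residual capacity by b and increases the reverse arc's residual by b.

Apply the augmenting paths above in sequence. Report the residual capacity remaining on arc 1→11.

after path 1 (5→0→2→4→9→3→8→1→11, push 5): res(1,11)=23
after path 2 (5→6→11, push 4): res(1,11)=23
after path 3 (5→0→1→11, push 10): res(1,11)=13
after path 4 (5→4→9→11, push 4): res(1,11)=13
after path 5 (5→4→0→1→11, push 1): res(1,11)=12

Residual capacity of (1,11): 12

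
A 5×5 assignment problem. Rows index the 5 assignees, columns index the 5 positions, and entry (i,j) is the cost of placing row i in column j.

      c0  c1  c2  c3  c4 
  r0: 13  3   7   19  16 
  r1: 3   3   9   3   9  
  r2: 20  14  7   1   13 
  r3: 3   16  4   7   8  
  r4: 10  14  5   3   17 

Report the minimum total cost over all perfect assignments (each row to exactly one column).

optimal assignment: row0→col1 (cost 3), row1→col0 (cost 3), row2→col3 (cost 1), row3→col4 (cost 8), row4→col2 (cost 5)
total = 3 + 3 + 1 + 8 + 5 = 20

Minimum assignment cost: 20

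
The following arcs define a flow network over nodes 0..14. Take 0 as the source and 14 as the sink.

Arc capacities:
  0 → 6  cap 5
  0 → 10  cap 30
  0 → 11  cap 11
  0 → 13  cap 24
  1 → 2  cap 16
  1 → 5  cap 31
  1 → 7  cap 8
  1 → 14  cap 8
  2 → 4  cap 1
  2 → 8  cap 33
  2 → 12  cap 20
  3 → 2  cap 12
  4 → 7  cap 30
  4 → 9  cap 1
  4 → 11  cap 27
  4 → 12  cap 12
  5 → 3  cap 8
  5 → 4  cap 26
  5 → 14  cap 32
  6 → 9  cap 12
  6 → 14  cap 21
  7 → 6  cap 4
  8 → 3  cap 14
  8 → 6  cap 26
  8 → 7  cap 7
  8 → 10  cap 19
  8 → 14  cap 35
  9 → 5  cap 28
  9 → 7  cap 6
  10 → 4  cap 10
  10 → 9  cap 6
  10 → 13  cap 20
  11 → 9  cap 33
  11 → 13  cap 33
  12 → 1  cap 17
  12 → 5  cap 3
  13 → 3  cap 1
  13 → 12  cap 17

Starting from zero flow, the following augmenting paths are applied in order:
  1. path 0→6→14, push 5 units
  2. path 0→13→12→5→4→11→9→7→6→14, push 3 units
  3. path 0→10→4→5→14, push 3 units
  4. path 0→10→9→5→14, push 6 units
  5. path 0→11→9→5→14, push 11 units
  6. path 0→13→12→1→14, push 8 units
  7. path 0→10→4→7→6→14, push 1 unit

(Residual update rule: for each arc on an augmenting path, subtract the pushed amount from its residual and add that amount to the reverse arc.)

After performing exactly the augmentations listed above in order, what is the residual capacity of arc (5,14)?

after path 1 (0→6→14, push 5): res(5,14)=32
after path 2 (0→13→12→5→4→11→9→7→6→14, push 3): res(5,14)=32
after path 3 (0→10→4→5→14, push 3): res(5,14)=29
after path 4 (0→10→9→5→14, push 6): res(5,14)=23
after path 5 (0→11→9→5→14, push 11): res(5,14)=12
after path 6 (0→13→12→1→14, push 8): res(5,14)=12
after path 7 (0→10→4→7→6→14, push 1): res(5,14)=12

Residual capacity of (5,14): 12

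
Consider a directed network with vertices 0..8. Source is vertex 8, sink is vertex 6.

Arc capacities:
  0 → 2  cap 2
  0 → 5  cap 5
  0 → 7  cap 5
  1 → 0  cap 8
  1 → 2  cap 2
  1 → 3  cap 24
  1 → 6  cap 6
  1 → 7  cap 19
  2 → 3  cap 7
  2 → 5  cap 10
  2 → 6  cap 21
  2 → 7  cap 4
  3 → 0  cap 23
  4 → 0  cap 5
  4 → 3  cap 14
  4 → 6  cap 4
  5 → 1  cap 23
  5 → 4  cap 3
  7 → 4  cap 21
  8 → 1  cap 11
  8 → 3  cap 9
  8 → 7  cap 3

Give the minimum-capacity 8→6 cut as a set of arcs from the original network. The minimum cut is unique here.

augment #1: 8→1→6 push 6
augment #2: 8→1→2→6 push 2
augment #3: 8→7→4→6 push 3
augment #4: 8→1→0→2→6 push 2
augment #5: 8→1→7→4→6 push 1
max flow = 14; residual-reachable set from 8 gives S-side
cut edges (S→T): {(0,2), (1,2), (1,6), (4,6)} total cap 14

Min-cut arcs: {(0,2), (1,2), (1,6), (4,6)} (total capacity 14)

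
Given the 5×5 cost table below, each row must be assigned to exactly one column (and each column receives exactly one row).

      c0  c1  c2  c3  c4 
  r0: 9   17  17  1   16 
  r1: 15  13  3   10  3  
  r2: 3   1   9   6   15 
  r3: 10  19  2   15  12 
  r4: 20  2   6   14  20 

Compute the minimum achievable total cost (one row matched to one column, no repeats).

optimal assignment: row0→col3 (cost 1), row1→col4 (cost 3), row2→col0 (cost 3), row3→col2 (cost 2), row4→col1 (cost 2)
total = 1 + 3 + 3 + 2 + 2 = 11

Minimum assignment cost: 11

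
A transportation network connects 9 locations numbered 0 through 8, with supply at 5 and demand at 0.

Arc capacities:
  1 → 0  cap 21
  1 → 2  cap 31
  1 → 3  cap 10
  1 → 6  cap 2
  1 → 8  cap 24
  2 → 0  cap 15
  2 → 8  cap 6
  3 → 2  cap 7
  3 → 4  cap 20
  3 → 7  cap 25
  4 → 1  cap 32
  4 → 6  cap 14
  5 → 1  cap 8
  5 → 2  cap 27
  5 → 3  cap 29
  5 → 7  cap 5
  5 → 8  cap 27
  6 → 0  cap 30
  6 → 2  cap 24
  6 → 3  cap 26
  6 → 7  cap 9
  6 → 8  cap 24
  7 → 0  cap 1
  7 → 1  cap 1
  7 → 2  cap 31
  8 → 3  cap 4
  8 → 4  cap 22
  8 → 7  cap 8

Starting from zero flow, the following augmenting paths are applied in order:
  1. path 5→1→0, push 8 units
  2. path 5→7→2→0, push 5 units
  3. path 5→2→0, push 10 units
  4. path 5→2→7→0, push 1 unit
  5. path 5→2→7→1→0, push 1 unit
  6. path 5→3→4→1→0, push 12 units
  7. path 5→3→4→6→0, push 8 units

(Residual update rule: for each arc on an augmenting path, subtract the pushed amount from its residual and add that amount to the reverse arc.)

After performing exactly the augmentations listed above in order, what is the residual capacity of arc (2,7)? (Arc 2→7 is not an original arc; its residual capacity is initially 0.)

Residual capacity of (2,7): 3

after path 1 (5→1→0, push 8): res(2,7)=0
after path 2 (5→7→2→0, push 5): res(2,7)=5
after path 3 (5→2→0, push 10): res(2,7)=5
after path 4 (5→2→7→0, push 1): res(2,7)=4
after path 5 (5→2→7→1→0, push 1): res(2,7)=3
after path 6 (5→3→4→1→0, push 12): res(2,7)=3
after path 7 (5→3→4→6→0, push 8): res(2,7)=3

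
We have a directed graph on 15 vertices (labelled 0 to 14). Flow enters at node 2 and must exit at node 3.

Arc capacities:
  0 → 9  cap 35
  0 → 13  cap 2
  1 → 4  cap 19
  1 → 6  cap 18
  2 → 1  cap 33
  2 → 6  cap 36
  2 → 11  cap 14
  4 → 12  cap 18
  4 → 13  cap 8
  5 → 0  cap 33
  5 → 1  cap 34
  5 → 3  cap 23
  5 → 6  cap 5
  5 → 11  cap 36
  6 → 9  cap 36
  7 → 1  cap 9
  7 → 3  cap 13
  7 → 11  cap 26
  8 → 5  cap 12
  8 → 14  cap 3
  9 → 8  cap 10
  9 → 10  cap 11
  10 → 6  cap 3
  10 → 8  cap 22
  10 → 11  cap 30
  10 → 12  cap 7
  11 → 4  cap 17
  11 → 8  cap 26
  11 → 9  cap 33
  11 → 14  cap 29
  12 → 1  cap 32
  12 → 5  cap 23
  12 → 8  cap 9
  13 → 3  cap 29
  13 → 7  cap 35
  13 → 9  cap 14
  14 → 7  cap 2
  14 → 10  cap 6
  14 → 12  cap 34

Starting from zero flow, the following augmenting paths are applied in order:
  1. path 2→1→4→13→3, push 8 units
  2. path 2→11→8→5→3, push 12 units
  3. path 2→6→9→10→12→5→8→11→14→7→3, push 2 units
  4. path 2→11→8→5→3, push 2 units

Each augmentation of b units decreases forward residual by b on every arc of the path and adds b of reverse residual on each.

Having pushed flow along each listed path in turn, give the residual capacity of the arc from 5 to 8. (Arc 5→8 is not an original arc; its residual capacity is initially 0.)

Residual capacity of (5,8): 12

after path 1 (2→1→4→13→3, push 8): res(5,8)=0
after path 2 (2→11→8→5→3, push 12): res(5,8)=12
after path 3 (2→6→9→10→12→5→8→11→14→7→3, push 2): res(5,8)=10
after path 4 (2→11→8→5→3, push 2): res(5,8)=12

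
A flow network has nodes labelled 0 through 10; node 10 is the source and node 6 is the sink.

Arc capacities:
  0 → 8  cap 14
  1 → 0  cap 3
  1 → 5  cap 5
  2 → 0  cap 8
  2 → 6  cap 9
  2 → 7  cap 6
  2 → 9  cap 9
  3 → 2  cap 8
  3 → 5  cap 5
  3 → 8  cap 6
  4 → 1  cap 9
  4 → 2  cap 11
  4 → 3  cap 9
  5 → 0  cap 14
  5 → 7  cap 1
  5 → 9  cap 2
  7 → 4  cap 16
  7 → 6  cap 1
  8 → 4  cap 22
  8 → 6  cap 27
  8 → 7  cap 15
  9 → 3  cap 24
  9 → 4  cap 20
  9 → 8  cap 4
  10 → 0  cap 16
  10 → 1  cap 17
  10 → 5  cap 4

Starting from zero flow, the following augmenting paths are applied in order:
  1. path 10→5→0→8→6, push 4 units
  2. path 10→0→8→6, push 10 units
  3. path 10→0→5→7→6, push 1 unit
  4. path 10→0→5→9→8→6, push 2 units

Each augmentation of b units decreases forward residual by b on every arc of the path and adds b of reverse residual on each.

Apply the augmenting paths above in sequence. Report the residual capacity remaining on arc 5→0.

Residual capacity of (5,0): 13

after path 1 (10→5→0→8→6, push 4): res(5,0)=10
after path 2 (10→0→8→6, push 10): res(5,0)=10
after path 3 (10→0→5→7→6, push 1): res(5,0)=11
after path 4 (10→0→5→9→8→6, push 2): res(5,0)=13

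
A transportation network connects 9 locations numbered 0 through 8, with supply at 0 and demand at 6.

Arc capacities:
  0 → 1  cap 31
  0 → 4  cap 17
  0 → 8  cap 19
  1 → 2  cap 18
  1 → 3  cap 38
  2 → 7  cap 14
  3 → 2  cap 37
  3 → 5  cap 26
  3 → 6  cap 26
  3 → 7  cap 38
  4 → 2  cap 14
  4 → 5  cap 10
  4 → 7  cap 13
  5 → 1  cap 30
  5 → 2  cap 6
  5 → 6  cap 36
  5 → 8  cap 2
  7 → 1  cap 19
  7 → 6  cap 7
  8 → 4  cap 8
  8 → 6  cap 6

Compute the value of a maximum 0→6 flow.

augment #1: 0→8→6 bottleneck 6, total now 6
augment #2: 0→1→3→6 bottleneck 26, total now 32
augment #3: 0→4→5→6 bottleneck 10, total now 42
augment #4: 0→4→7→6 bottleneck 7, total now 49
augment #5: 0→1→3→5→6 bottleneck 5, total now 54
augment #6: 0→8→4→7→1→3→5→6 bottleneck 6, total now 60
augment #7: 0→8→4→2→7→1→3→5→6 bottleneck 1, total now 61

Maximum flow value: 61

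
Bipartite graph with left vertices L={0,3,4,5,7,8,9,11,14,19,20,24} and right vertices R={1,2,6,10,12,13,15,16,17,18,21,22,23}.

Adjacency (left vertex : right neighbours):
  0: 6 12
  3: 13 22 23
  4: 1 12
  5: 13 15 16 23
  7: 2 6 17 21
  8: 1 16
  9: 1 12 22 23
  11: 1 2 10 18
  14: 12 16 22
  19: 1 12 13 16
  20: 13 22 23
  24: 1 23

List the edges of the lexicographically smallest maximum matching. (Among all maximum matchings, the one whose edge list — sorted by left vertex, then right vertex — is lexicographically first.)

|M| = 10 (so the lex-smallest maximum matching has 10 edges)
process left vertices in ascending order; for each, take the smallest-labelled available neighbour that still permits 10 edges overall, or leave it unmatched if none does
lex-smallest matching: {0-6, 3-13, 4-1, 5-15, 7-2, 8-16, 9-12, 11-10, 14-22, 20-23}

Lex-smallest maximum matching: {(0,6), (3,13), (4,1), (5,15), (7,2), (8,16), (9,12), (11,10), (14,22), (20,23)}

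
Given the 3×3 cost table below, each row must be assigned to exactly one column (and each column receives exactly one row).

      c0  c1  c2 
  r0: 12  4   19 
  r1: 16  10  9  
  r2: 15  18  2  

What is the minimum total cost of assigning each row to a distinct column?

Minimum assignment cost: 22

optimal assignment: row0→col1 (cost 4), row1→col0 (cost 16), row2→col2 (cost 2)
total = 4 + 16 + 2 = 22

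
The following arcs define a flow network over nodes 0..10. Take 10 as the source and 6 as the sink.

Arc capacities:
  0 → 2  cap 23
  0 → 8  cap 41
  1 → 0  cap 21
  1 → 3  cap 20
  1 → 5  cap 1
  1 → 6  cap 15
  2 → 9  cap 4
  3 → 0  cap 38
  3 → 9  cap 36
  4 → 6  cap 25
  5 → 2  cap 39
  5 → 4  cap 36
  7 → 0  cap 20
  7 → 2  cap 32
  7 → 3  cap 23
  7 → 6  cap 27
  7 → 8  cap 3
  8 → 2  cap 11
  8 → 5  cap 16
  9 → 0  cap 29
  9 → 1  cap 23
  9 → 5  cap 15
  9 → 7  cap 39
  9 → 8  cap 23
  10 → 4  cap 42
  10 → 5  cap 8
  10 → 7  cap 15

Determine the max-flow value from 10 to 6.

Maximum flow value: 44

augment #1: 10→4→6 bottleneck 25, total now 25
augment #2: 10→7→6 bottleneck 15, total now 40
augment #3: 10→5→2→9→1→6 bottleneck 4, total now 44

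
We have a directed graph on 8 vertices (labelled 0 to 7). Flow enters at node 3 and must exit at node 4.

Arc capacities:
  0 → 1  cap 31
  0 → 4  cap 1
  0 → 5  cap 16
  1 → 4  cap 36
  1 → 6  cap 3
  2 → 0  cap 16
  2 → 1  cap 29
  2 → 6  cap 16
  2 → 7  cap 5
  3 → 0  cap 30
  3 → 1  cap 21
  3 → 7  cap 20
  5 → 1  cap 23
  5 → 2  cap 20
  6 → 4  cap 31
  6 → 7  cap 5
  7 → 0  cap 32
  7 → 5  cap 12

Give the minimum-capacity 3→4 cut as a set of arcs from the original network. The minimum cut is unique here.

Min-cut arcs: {(0,4), (1,4), (1,6), (2,6)} (total capacity 56)

augment #1: 3→0→4 push 1
augment #2: 3→1→4 push 21
augment #3: 3→0→1→4 push 15
augment #4: 3→0→1→6→4 push 3
augment #5: 3→0→5→2→6→4 push 11
augment #6: 3→7→5→2→6→4 push 5
max flow = 56; residual-reachable set from 3 gives S-side
cut edges (S→T): {(0,4), (1,4), (1,6), (2,6)} total cap 56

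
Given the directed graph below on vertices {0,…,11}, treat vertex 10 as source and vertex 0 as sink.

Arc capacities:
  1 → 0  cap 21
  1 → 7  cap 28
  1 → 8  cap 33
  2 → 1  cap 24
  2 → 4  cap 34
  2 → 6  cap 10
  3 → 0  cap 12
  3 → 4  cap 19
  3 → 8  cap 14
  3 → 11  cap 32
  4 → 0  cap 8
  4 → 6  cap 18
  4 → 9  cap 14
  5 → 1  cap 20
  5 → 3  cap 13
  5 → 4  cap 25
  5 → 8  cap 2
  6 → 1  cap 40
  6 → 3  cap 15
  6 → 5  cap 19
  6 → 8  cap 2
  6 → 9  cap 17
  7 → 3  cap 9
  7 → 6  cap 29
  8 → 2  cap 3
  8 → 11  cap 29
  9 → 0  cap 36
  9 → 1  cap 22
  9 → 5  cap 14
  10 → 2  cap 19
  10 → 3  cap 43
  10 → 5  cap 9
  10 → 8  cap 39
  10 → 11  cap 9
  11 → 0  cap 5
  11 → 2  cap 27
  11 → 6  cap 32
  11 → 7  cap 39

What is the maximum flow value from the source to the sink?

augment #1: 10→3→0 bottleneck 12, total now 12
augment #2: 10→11→0 bottleneck 5, total now 17
augment #3: 10→2→1→0 bottleneck 19, total now 36
augment #4: 10→3→4→0 bottleneck 8, total now 44
augment #5: 10→5→1→0 bottleneck 2, total now 46
augment #6: 10→3→4→9→0 bottleneck 11, total now 57
augment #7: 10→5→4→9→0 bottleneck 3, total now 60
augment #8: 10→11→6→9→0 bottleneck 4, total now 64
augment #9: 10→3→11→6→9→0 bottleneck 12, total now 76
augment #10: 10→5→4→6→9→0 bottleneck 1, total now 77

Maximum flow value: 77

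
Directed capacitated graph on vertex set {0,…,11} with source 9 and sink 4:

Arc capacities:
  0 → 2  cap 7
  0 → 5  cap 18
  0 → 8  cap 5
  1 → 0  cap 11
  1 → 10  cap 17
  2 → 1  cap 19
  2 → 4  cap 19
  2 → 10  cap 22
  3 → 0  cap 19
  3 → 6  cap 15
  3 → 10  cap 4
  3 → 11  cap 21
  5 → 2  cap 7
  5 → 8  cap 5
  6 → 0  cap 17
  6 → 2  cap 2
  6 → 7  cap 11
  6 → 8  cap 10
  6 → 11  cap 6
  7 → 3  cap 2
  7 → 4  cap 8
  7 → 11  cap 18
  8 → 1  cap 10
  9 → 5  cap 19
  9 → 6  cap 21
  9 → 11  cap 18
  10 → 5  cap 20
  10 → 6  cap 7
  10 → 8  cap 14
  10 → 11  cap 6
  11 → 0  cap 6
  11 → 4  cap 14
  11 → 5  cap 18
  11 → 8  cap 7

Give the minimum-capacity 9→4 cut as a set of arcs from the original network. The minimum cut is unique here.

Min-cut arcs: {(0,2), (5,2), (6,2), (7,4), (11,4)} (total capacity 38)

augment #1: 9→11→4 push 14
augment #2: 9→5→2→4 push 7
augment #3: 9→6→2→4 push 2
augment #4: 9→6→7→4 push 8
augment #5: 9→6→0→2→4 push 7
max flow = 38; residual-reachable set from 9 gives S-side
cut edges (S→T): {(0,2), (5,2), (6,2), (7,4), (11,4)} total cap 38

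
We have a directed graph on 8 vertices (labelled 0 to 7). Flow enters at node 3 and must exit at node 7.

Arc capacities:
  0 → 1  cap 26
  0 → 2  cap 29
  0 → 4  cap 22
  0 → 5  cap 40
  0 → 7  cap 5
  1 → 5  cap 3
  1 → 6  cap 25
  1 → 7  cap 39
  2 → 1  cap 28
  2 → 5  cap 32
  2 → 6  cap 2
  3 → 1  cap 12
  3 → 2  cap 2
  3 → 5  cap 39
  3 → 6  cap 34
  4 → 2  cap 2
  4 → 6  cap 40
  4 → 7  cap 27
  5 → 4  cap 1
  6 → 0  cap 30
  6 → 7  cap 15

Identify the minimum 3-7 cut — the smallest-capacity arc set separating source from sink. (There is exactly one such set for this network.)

augment #1: 3→1→7 push 12
augment #2: 3→6→7 push 15
augment #3: 3→2→1→7 push 2
augment #4: 3→5→4→7 push 1
augment #5: 3→6→0→7 push 5
augment #6: 3→6→0→1→7 push 14
max flow = 49; residual-reachable set from 3 gives S-side
cut edges (S→T): {(3,1), (3,2), (3,6), (5,4)} total cap 49

Min-cut arcs: {(3,1), (3,2), (3,6), (5,4)} (total capacity 49)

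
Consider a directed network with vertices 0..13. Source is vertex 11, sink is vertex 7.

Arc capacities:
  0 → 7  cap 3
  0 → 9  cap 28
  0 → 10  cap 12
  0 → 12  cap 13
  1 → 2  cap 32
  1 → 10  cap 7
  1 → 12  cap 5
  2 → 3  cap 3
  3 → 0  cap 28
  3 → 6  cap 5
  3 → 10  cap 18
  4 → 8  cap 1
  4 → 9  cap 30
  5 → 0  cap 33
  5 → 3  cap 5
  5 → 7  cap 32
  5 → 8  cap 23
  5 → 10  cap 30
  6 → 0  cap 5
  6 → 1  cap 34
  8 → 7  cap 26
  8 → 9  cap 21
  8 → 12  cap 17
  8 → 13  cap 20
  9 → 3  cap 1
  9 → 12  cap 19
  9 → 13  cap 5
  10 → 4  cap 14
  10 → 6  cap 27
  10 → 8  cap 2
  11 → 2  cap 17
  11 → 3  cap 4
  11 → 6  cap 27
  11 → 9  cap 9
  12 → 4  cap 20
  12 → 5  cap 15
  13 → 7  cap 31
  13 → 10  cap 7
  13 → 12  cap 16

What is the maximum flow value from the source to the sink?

augment #1: 11→3→0→7 bottleneck 3, total now 3
augment #2: 11→9→13→7 bottleneck 5, total now 8
augment #3: 11→3→10→8→7 bottleneck 1, total now 9
augment #4: 11→9→12→5→7 bottleneck 4, total now 13
augment #5: 11→2→3→10→8→7 bottleneck 1, total now 14
augment #6: 11→6→0→12→5→7 bottleneck 5, total now 19
augment #7: 11→6→1→12→5→7 bottleneck 5, total now 24
augment #8: 11→2→3→0→12→5→7 bottleneck 1, total now 25
augment #9: 11→2→3→10→4→8→7 bottleneck 1, total now 26

Maximum flow value: 26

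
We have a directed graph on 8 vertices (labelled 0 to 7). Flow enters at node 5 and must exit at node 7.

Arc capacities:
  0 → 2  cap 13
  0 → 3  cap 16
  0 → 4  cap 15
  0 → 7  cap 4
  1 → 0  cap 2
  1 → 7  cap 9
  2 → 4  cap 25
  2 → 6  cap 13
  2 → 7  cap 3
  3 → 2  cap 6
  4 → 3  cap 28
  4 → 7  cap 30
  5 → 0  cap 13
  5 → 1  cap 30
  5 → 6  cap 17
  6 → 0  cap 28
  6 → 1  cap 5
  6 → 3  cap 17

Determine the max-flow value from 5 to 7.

Maximum flow value: 41

augment #1: 5→0→7 bottleneck 4, total now 4
augment #2: 5→1→7 bottleneck 9, total now 13
augment #3: 5→0→2→7 bottleneck 3, total now 16
augment #4: 5→0→4→7 bottleneck 6, total now 22
augment #5: 5→1→0→4→7 bottleneck 2, total now 24
augment #6: 5→6→0→4→7 bottleneck 7, total now 31
augment #7: 5→6→0→2→4→7 bottleneck 10, total now 41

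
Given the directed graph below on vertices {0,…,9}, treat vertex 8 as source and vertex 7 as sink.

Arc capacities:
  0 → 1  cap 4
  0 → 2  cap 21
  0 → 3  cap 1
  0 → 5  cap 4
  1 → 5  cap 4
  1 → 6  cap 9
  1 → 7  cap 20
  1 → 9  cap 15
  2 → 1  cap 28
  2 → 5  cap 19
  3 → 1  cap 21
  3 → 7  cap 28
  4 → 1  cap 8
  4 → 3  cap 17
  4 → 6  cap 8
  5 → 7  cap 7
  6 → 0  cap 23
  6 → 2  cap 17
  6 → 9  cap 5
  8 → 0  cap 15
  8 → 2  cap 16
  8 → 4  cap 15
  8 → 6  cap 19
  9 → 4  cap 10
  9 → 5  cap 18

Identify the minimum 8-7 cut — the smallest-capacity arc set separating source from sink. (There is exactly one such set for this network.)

augment #1: 8→0→1→7 push 4
augment #2: 8→0→3→7 push 1
augment #3: 8→0→5→7 push 4
augment #4: 8→2→1→7 push 16
augment #5: 8→4→3→7 push 15
augment #6: 8→0→2→5→7 push 3
augment #7: 8→6→9→4→3→7 push 2
max flow = 45; residual-reachable set from 8 gives S-side
cut edges (S→T): {(0,3), (1,7), (4,3), (5,7)} total cap 45

Min-cut arcs: {(0,3), (1,7), (4,3), (5,7)} (total capacity 45)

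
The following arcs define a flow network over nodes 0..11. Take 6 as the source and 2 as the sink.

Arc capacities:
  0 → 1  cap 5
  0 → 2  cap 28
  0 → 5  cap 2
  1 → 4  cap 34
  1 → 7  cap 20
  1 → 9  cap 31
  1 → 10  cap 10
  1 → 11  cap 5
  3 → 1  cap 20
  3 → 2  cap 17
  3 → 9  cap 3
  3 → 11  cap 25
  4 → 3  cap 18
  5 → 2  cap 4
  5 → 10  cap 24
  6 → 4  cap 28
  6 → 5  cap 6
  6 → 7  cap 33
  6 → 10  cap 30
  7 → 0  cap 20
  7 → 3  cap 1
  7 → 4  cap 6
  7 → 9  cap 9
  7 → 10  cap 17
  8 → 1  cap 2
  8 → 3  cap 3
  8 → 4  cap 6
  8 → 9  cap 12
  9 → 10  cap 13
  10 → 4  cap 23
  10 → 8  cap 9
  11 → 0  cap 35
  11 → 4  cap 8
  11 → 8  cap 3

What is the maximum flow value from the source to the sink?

Maximum flow value: 48

augment #1: 6→5→2 bottleneck 4, total now 4
augment #2: 6→4→3→2 bottleneck 17, total now 21
augment #3: 6→7→0→2 bottleneck 20, total now 41
augment #4: 6→4→3→11→0→2 bottleneck 1, total now 42
augment #5: 6→7→3→11→0→2 bottleneck 1, total now 43
augment #6: 6→10→8→1→11→0→2 bottleneck 2, total now 45
augment #7: 6→10→8→3→11→0→2 bottleneck 3, total now 48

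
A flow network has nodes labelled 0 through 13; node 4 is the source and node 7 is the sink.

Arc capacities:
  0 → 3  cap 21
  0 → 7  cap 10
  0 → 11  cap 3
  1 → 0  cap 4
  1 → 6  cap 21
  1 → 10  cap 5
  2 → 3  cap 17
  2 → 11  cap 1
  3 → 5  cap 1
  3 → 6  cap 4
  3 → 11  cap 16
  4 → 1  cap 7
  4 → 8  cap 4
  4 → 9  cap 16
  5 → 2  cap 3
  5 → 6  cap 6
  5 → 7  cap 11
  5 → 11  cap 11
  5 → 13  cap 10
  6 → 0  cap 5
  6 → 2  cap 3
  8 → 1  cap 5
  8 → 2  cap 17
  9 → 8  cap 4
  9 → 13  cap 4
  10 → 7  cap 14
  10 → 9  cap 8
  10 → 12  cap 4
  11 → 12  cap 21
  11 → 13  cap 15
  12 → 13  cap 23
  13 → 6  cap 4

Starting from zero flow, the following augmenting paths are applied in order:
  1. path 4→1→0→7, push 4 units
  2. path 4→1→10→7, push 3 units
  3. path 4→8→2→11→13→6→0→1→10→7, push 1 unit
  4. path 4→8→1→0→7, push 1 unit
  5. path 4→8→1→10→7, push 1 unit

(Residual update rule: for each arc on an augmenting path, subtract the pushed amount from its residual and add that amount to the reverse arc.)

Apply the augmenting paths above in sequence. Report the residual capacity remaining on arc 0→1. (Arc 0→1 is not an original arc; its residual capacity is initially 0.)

Residual capacity of (0,1): 4

after path 1 (4→1→0→7, push 4): res(0,1)=4
after path 2 (4→1→10→7, push 3): res(0,1)=4
after path 3 (4→8→2→11→13→6→0→1→10→7, push 1): res(0,1)=3
after path 4 (4→8→1→0→7, push 1): res(0,1)=4
after path 5 (4→8→1→10→7, push 1): res(0,1)=4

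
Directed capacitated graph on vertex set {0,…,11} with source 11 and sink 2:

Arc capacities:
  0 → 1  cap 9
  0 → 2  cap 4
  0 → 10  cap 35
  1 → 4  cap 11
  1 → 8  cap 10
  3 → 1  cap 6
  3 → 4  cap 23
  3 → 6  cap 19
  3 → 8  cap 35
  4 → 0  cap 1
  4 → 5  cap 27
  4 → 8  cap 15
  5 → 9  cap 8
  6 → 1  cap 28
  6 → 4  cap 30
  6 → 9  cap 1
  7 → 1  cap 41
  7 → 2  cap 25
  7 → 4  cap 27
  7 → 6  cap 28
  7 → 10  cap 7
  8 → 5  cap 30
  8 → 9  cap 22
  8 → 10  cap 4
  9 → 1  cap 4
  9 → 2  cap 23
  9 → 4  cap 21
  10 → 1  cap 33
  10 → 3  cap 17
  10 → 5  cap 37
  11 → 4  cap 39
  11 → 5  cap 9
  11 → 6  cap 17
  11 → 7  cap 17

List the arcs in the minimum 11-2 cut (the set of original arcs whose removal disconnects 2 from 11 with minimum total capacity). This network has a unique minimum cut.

Min-cut arcs: {(4,0), (9,2), (11,7)} (total capacity 41)

augment #1: 11→7→2 push 17
augment #2: 11→4→0→2 push 1
augment #3: 11→5→9→2 push 8
augment #4: 11→6→9→2 push 1
augment #5: 11→4→8→9→2 push 14
max flow = 41; residual-reachable set from 11 gives S-side
cut edges (S→T): {(4,0), (9,2), (11,7)} total cap 41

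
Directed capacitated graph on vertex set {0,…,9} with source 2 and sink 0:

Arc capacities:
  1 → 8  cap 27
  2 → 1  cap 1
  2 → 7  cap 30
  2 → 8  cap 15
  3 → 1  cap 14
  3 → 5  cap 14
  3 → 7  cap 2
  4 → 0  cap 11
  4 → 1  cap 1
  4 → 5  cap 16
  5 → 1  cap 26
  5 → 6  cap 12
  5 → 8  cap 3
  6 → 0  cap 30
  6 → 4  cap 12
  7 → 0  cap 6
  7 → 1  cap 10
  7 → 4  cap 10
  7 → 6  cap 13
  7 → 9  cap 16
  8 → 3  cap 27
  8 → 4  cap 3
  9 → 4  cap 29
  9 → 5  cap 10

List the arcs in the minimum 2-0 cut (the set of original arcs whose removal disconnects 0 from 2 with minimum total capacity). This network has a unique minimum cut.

augment #1: 2→7→0 push 6
augment #2: 2→7→4→0 push 10
augment #3: 2→7→6→0 push 13
augment #4: 2→8→4→0 push 1
augment #5: 2→7→9→5→6→0 push 1
augment #6: 2→8→3→5→6→0 push 11
max flow = 42; residual-reachable set from 2 gives S-side
cut edges (S→T): {(4,0), (5,6), (7,0), (7,6)} total cap 42

Min-cut arcs: {(4,0), (5,6), (7,0), (7,6)} (total capacity 42)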